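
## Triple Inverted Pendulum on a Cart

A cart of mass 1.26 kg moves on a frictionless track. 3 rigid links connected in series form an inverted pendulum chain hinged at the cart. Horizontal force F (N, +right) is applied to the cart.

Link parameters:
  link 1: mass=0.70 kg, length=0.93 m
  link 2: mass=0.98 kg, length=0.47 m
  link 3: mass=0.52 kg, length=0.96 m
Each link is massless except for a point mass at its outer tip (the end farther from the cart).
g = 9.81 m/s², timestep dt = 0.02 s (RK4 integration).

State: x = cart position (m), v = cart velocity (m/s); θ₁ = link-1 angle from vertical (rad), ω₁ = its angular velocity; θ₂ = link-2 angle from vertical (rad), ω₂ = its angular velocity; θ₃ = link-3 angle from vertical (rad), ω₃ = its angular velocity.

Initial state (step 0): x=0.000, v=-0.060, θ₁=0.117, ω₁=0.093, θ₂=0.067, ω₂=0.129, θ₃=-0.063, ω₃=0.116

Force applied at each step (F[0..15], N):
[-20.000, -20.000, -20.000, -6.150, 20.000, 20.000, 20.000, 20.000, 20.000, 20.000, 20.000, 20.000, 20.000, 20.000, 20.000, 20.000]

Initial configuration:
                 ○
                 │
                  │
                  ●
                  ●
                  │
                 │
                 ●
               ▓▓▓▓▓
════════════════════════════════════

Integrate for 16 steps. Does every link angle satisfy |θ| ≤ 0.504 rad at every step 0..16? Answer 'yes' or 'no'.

Answer: yes

Derivation:
apply F[0]=-20.000 → step 1: x=-0.005, v=-0.409, θ₁=0.123, ω₁=0.508, θ₂=0.069, ω₂=0.100, θ₃=-0.061, ω₃=0.085
apply F[1]=-20.000 → step 2: x=-0.016, v=-0.757, θ₁=0.137, ω₁=0.925, θ₂=0.071, ω₂=0.065, θ₃=-0.060, ω₃=0.057
apply F[2]=-20.000 → step 3: x=-0.035, v=-1.104, θ₁=0.160, ω₁=1.346, θ₂=0.072, ω₂=0.023, θ₃=-0.059, ω₃=0.033
apply F[3]=-6.150 → step 4: x=-0.058, v=-1.240, θ₁=0.189, ω₁=1.556, θ₂=0.072, ω₂=-0.045, θ₃=-0.058, ω₃=0.007
apply F[4]=+20.000 → step 5: x=-0.081, v=-0.991, θ₁=0.218, ω₁=1.395, θ₂=0.069, ω₂=-0.190, θ₃=-0.059, ω₃=-0.033
apply F[5]=+20.000 → step 6: x=-0.098, v=-0.754, θ₁=0.245, ω₁=1.270, θ₂=0.064, ω₂=-0.382, θ₃=-0.060, ω₃=-0.072
apply F[6]=+20.000 → step 7: x=-0.111, v=-0.526, θ₁=0.269, ω₁=1.175, θ₂=0.054, ω₂=-0.620, θ₃=-0.061, ω₃=-0.109
apply F[7]=+20.000 → step 8: x=-0.119, v=-0.304, θ₁=0.292, ω₁=1.106, θ₂=0.039, ω₂=-0.904, θ₃=-0.064, ω₃=-0.142
apply F[8]=+20.000 → step 9: x=-0.123, v=-0.087, θ₁=0.314, ω₁=1.060, θ₂=0.017, ω₂=-1.234, θ₃=-0.067, ω₃=-0.169
apply F[9]=+20.000 → step 10: x=-0.123, v=0.129, θ₁=0.335, ω₁=1.028, θ₂=-0.011, ω₂=-1.605, θ₃=-0.071, ω₃=-0.189
apply F[10]=+20.000 → step 11: x=-0.118, v=0.346, θ₁=0.355, ω₁=1.005, θ₂=-0.047, ω₂=-2.013, θ₃=-0.075, ω₃=-0.199
apply F[11]=+20.000 → step 12: x=-0.109, v=0.566, θ₁=0.375, ω₁=0.981, θ₂=-0.092, ω₂=-2.449, θ₃=-0.079, ω₃=-0.201
apply F[12]=+20.000 → step 13: x=-0.095, v=0.792, θ₁=0.394, ω₁=0.946, θ₂=-0.145, ω₂=-2.902, θ₃=-0.083, ω₃=-0.195
apply F[13]=+20.000 → step 14: x=-0.077, v=1.025, θ₁=0.413, ω₁=0.892, θ₂=-0.208, ω₂=-3.361, θ₃=-0.086, ω₃=-0.185
apply F[14]=+20.000 → step 15: x=-0.054, v=1.264, θ₁=0.430, ω₁=0.810, θ₂=-0.280, ω₂=-3.819, θ₃=-0.090, ω₃=-0.173
apply F[15]=+20.000 → step 16: x=-0.027, v=1.510, θ₁=0.445, ω₁=0.693, θ₂=-0.361, ω₂=-4.268, θ₃=-0.093, ω₃=-0.166
Max |angle| over trajectory = 0.445 rad; bound = 0.504 → within bound.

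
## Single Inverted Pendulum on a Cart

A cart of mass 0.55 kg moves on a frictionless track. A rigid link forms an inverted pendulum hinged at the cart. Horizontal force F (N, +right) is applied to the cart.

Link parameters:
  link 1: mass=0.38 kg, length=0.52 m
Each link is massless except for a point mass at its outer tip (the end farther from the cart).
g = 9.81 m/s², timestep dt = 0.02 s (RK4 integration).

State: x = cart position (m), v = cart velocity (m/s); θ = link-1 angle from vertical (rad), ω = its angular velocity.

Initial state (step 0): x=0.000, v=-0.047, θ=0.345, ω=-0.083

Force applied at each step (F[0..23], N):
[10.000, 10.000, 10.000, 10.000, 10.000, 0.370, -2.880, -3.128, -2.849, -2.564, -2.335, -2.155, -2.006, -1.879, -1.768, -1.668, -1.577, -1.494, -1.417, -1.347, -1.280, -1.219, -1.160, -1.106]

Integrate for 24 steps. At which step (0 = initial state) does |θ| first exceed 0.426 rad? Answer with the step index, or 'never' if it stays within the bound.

apply F[0]=+10.000 → step 1: x=0.002, v=0.251, θ=0.339, ω=-0.495
apply F[1]=+10.000 → step 2: x=0.010, v=0.552, θ=0.325, ω=-0.919
apply F[2]=+10.000 → step 3: x=0.024, v=0.858, θ=0.302, ω=-1.362
apply F[3]=+10.000 → step 4: x=0.044, v=1.172, θ=0.270, ω=-1.836
apply F[4]=+10.000 → step 5: x=0.071, v=1.498, θ=0.229, ω=-2.348
apply F[5]=+0.370 → step 6: x=0.101, v=1.492, θ=0.183, ω=-2.260
apply F[6]=-2.880 → step 7: x=0.130, v=1.373, θ=0.140, ω=-1.974
apply F[7]=-3.128 → step 8: x=0.156, v=1.247, θ=0.104, ω=-1.688
apply F[8]=-2.849 → step 9: x=0.180, v=1.134, θ=0.072, ω=-1.438
apply F[9]=-2.564 → step 10: x=0.201, v=1.034, θ=0.046, ω=-1.224
apply F[10]=-2.335 → step 11: x=0.221, v=0.945, θ=0.023, ω=-1.039
apply F[11]=-2.155 → step 12: x=0.239, v=0.865, θ=0.004, ω=-0.880
apply F[12]=-2.006 → step 13: x=0.256, v=0.792, θ=-0.012, ω=-0.743
apply F[13]=-1.879 → step 14: x=0.271, v=0.726, θ=-0.026, ω=-0.624
apply F[14]=-1.768 → step 15: x=0.285, v=0.666, θ=-0.037, ω=-0.520
apply F[15]=-1.668 → step 16: x=0.298, v=0.611, θ=-0.047, ω=-0.431
apply F[16]=-1.577 → step 17: x=0.309, v=0.561, θ=-0.055, ω=-0.353
apply F[17]=-1.494 → step 18: x=0.320, v=0.515, θ=-0.061, ω=-0.285
apply F[18]=-1.417 → step 19: x=0.330, v=0.472, θ=-0.066, ω=-0.227
apply F[19]=-1.347 → step 20: x=0.339, v=0.432, θ=-0.070, ω=-0.177
apply F[20]=-1.280 → step 21: x=0.347, v=0.395, θ=-0.073, ω=-0.133
apply F[21]=-1.219 → step 22: x=0.355, v=0.361, θ=-0.075, ω=-0.096
apply F[22]=-1.160 → step 23: x=0.362, v=0.329, θ=-0.077, ω=-0.064
apply F[23]=-1.106 → step 24: x=0.368, v=0.300, θ=-0.078, ω=-0.036
max |θ| = 0.345 ≤ 0.426 over all 25 states.

Answer: never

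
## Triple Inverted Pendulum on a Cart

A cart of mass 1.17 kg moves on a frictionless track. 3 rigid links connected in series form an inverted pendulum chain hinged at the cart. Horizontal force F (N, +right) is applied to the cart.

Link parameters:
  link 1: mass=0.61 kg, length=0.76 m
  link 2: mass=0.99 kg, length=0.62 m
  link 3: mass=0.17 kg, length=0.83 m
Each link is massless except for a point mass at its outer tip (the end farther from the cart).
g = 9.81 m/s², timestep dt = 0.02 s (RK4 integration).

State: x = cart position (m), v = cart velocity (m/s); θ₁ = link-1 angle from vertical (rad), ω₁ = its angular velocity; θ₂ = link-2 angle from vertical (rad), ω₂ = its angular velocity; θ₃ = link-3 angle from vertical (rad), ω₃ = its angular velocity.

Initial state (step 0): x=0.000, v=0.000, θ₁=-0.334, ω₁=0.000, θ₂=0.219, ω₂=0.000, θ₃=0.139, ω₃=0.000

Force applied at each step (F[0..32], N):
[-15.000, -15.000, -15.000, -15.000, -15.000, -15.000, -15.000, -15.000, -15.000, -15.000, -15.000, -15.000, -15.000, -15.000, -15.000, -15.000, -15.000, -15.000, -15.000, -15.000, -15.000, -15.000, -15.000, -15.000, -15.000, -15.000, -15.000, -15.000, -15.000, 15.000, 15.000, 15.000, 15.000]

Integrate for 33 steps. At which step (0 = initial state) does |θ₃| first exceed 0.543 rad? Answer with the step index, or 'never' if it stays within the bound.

apply F[0]=-15.000 → step 1: x=-0.002, v=-0.177, θ₁=-0.334, ω₁=-0.042, θ₂=0.223, ω₂=0.395, θ₃=0.139, ω₃=-0.015
apply F[1]=-15.000 → step 2: x=-0.007, v=-0.356, θ₁=-0.336, ω₁=-0.080, θ₂=0.235, ω₂=0.790, θ₃=0.138, ω₃=-0.032
apply F[2]=-15.000 → step 3: x=-0.016, v=-0.537, θ₁=-0.338, ω₁=-0.108, θ₂=0.255, ω₂=1.182, θ₃=0.138, ω₃=-0.050
apply F[3]=-15.000 → step 4: x=-0.029, v=-0.721, θ₁=-0.340, ω₁=-0.123, θ₂=0.282, ω₂=1.570, θ₃=0.136, ω₃=-0.070
apply F[4]=-15.000 → step 5: x=-0.045, v=-0.909, θ₁=-0.342, ω₁=-0.118, θ₂=0.317, ω₂=1.952, θ₃=0.135, ω₃=-0.092
apply F[5]=-15.000 → step 6: x=-0.065, v=-1.101, θ₁=-0.344, ω₁=-0.089, θ₂=0.360, ω₂=2.326, θ₃=0.133, ω₃=-0.114
apply F[6]=-15.000 → step 7: x=-0.089, v=-1.299, θ₁=-0.346, ω₁=-0.030, θ₂=0.410, ω₂=2.690, θ₃=0.130, ω₃=-0.135
apply F[7]=-15.000 → step 8: x=-0.117, v=-1.501, θ₁=-0.345, ω₁=0.064, θ₂=0.468, ω₂=3.042, θ₃=0.127, ω₃=-0.152
apply F[8]=-15.000 → step 9: x=-0.149, v=-1.708, θ₁=-0.343, ω₁=0.197, θ₂=0.532, ω₂=3.380, θ₃=0.124, ω₃=-0.162
apply F[9]=-15.000 → step 10: x=-0.185, v=-1.920, θ₁=-0.337, ω₁=0.373, θ₂=0.603, ω₂=3.704, θ₃=0.121, ω₃=-0.162
apply F[10]=-15.000 → step 11: x=-0.226, v=-2.137, θ₁=-0.328, ω₁=0.596, θ₂=0.680, ω₂=4.013, θ₃=0.118, ω₃=-0.149
apply F[11]=-15.000 → step 12: x=-0.271, v=-2.358, θ₁=-0.313, ω₁=0.869, θ₂=0.763, ω₂=4.305, θ₃=0.115, ω₃=-0.120
apply F[12]=-15.000 → step 13: x=-0.320, v=-2.584, θ₁=-0.293, ω₁=1.196, θ₂=0.852, ω₂=4.577, θ₃=0.113, ω₃=-0.072
apply F[13]=-15.000 → step 14: x=-0.374, v=-2.816, θ₁=-0.265, ω₁=1.578, θ₂=0.946, ω₂=4.825, θ₃=0.112, ω₃=-0.002
apply F[14]=-15.000 → step 15: x=-0.433, v=-3.053, θ₁=-0.229, ω₁=2.019, θ₂=1.045, ω₂=5.038, θ₃=0.113, ω₃=0.090
apply F[15]=-15.000 → step 16: x=-0.496, v=-3.297, θ₁=-0.184, ω₁=2.516, θ₂=1.147, ω₂=5.204, θ₃=0.116, ω₃=0.205
apply F[16]=-15.000 → step 17: x=-0.565, v=-3.548, θ₁=-0.128, ω₁=3.065, θ₂=1.252, ω₂=5.303, θ₃=0.121, ω₃=0.340
apply F[17]=-15.000 → step 18: x=-0.638, v=-3.804, θ₁=-0.061, ω₁=3.657, θ₂=1.359, ω₂=5.309, θ₃=0.130, ω₃=0.489
apply F[18]=-15.000 → step 19: x=-0.717, v=-4.060, θ₁=0.018, ω₁=4.275, θ₂=1.464, ω₂=5.191, θ₃=0.141, ω₃=0.645
apply F[19]=-15.000 → step 20: x=-0.801, v=-4.311, θ₁=0.110, ω₁=4.894, θ₂=1.565, ω₂=4.919, θ₃=0.156, ω₃=0.797
apply F[20]=-15.000 → step 21: x=-0.889, v=-4.544, θ₁=0.214, ω₁=5.487, θ₂=1.660, ω₂=4.469, θ₃=0.173, ω₃=0.938
apply F[21]=-15.000 → step 22: x=-0.982, v=-4.745, θ₁=0.329, ω₁=6.030, θ₂=1.743, ω₂=3.837, θ₃=0.193, ω₃=1.062
apply F[22]=-15.000 → step 23: x=-1.079, v=-4.901, θ₁=0.455, ω₁=6.510, θ₂=1.812, ω₂=3.033, θ₃=0.215, ω₃=1.172
apply F[23]=-15.000 → step 24: x=-1.178, v=-5.000, θ₁=0.589, ω₁=6.937, θ₂=1.863, ω₂=2.087, θ₃=0.240, ω₃=1.280
apply F[24]=-15.000 → step 25: x=-1.278, v=-5.033, θ₁=0.732, ω₁=7.338, θ₂=1.895, ω₂=1.026, θ₃=0.267, ω₃=1.404
apply F[25]=-15.000 → step 26: x=-1.379, v=-4.987, θ₁=0.883, ω₁=7.752, θ₂=1.904, ω₂=-0.129, θ₃=0.296, ω₃=1.575
apply F[26]=-15.000 → step 27: x=-1.477, v=-4.839, θ₁=1.043, ω₁=8.225, θ₂=1.889, ω₂=-1.363, θ₃=0.330, ω₃=1.837
apply F[27]=-15.000 → step 28: x=-1.571, v=-4.546, θ₁=1.213, ω₁=8.793, θ₂=1.849, ω₂=-2.650, θ₃=0.371, ω₃=2.255
apply F[28]=-15.000 → step 29: x=-1.658, v=-4.043, θ₁=1.395, ω₁=9.444, θ₂=1.783, ω₂=-3.882, θ₃=0.422, ω₃=2.916
apply F[29]=+15.000 → step 30: x=-1.729, v=-3.070, θ₁=1.588, ω₁=9.911, θ₂=1.699, ω₂=-4.499, θ₃=0.487, ω₃=3.607
apply F[30]=+15.000 → step 31: x=-1.779, v=-1.948, θ₁=1.791, ω₁=10.280, θ₂=1.607, ω₂=-4.519, θ₃=0.567, ω₃=4.421
apply F[31]=+15.000 → step 32: x=-1.807, v=-0.815, θ₁=1.999, ω₁=10.484, θ₂=1.523, ω₂=-3.749, θ₃=0.663, ω₃=5.155
apply F[32]=+15.000 → step 33: x=-1.813, v=0.217, θ₁=2.210, ω₁=10.637, θ₂=1.462, ω₂=-2.303, θ₃=0.772, ω₃=5.678
|θ₃| = 0.567 > 0.543 first at step 31.

Answer: 31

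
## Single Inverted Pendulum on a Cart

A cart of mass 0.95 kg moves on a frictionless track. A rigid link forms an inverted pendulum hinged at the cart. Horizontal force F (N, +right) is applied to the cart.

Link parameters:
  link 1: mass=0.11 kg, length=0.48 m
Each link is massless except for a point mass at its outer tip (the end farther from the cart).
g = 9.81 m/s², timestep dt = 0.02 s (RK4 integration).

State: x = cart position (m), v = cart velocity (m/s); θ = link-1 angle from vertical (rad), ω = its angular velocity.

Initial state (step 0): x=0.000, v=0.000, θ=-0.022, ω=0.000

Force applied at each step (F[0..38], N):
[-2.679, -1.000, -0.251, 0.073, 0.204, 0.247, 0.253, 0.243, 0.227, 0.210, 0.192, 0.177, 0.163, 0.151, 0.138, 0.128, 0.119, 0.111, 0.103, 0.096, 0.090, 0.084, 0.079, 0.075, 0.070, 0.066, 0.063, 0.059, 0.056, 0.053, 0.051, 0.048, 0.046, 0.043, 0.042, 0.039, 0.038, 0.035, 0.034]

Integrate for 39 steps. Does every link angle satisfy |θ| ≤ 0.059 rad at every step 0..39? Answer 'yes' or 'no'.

Answer: yes

Derivation:
apply F[0]=-2.679 → step 1: x=-0.001, v=-0.056, θ=-0.021, ω=0.108
apply F[1]=-1.000 → step 2: x=-0.002, v=-0.077, θ=-0.018, ω=0.142
apply F[2]=-0.251 → step 3: x=-0.003, v=-0.081, θ=-0.016, ω=0.146
apply F[3]=+0.073 → step 4: x=-0.005, v=-0.080, θ=-0.013, ω=0.136
apply F[4]=+0.204 → step 5: x=-0.007, v=-0.075, θ=-0.010, ω=0.122
apply F[5]=+0.247 → step 6: x=-0.008, v=-0.070, θ=-0.008, ω=0.107
apply F[6]=+0.253 → step 7: x=-0.009, v=-0.064, θ=-0.006, ω=0.093
apply F[7]=+0.243 → step 8: x=-0.011, v=-0.059, θ=-0.004, ω=0.080
apply F[8]=+0.227 → step 9: x=-0.012, v=-0.054, θ=-0.003, ω=0.068
apply F[9]=+0.210 → step 10: x=-0.013, v=-0.050, θ=-0.001, ω=0.058
apply F[10]=+0.192 → step 11: x=-0.014, v=-0.045, θ=-0.000, ω=0.049
apply F[11]=+0.177 → step 12: x=-0.015, v=-0.042, θ=0.001, ω=0.042
apply F[12]=+0.163 → step 13: x=-0.015, v=-0.038, θ=0.001, ω=0.035
apply F[13]=+0.151 → step 14: x=-0.016, v=-0.035, θ=0.002, ω=0.029
apply F[14]=+0.138 → step 15: x=-0.017, v=-0.032, θ=0.003, ω=0.024
apply F[15]=+0.128 → step 16: x=-0.017, v=-0.030, θ=0.003, ω=0.020
apply F[16]=+0.119 → step 17: x=-0.018, v=-0.027, θ=0.003, ω=0.016
apply F[17]=+0.111 → step 18: x=-0.019, v=-0.025, θ=0.004, ω=0.013
apply F[18]=+0.103 → step 19: x=-0.019, v=-0.023, θ=0.004, ω=0.010
apply F[19]=+0.096 → step 20: x=-0.019, v=-0.021, θ=0.004, ω=0.007
apply F[20]=+0.090 → step 21: x=-0.020, v=-0.019, θ=0.004, ω=0.005
apply F[21]=+0.084 → step 22: x=-0.020, v=-0.018, θ=0.004, ω=0.004
apply F[22]=+0.079 → step 23: x=-0.021, v=-0.016, θ=0.004, ω=0.002
apply F[23]=+0.075 → step 24: x=-0.021, v=-0.015, θ=0.004, ω=0.001
apply F[24]=+0.070 → step 25: x=-0.021, v=-0.013, θ=0.004, ω=-0.000
apply F[25]=+0.066 → step 26: x=-0.021, v=-0.012, θ=0.004, ω=-0.001
apply F[26]=+0.063 → step 27: x=-0.022, v=-0.011, θ=0.004, ω=-0.002
apply F[27]=+0.059 → step 28: x=-0.022, v=-0.009, θ=0.004, ω=-0.003
apply F[28]=+0.056 → step 29: x=-0.022, v=-0.008, θ=0.004, ω=-0.003
apply F[29]=+0.053 → step 30: x=-0.022, v=-0.007, θ=0.004, ω=-0.004
apply F[30]=+0.051 → step 31: x=-0.022, v=-0.006, θ=0.004, ω=-0.004
apply F[31]=+0.048 → step 32: x=-0.022, v=-0.005, θ=0.004, ω=-0.004
apply F[32]=+0.046 → step 33: x=-0.023, v=-0.005, θ=0.004, ω=-0.005
apply F[33]=+0.043 → step 34: x=-0.023, v=-0.004, θ=0.004, ω=-0.005
apply F[34]=+0.042 → step 35: x=-0.023, v=-0.003, θ=0.004, ω=-0.005
apply F[35]=+0.039 → step 36: x=-0.023, v=-0.002, θ=0.004, ω=-0.005
apply F[36]=+0.038 → step 37: x=-0.023, v=-0.001, θ=0.003, ω=-0.005
apply F[37]=+0.035 → step 38: x=-0.023, v=-0.001, θ=0.003, ω=-0.005
apply F[38]=+0.034 → step 39: x=-0.023, v=-0.000, θ=0.003, ω=-0.005
Max |angle| over trajectory = 0.022 rad; bound = 0.059 → within bound.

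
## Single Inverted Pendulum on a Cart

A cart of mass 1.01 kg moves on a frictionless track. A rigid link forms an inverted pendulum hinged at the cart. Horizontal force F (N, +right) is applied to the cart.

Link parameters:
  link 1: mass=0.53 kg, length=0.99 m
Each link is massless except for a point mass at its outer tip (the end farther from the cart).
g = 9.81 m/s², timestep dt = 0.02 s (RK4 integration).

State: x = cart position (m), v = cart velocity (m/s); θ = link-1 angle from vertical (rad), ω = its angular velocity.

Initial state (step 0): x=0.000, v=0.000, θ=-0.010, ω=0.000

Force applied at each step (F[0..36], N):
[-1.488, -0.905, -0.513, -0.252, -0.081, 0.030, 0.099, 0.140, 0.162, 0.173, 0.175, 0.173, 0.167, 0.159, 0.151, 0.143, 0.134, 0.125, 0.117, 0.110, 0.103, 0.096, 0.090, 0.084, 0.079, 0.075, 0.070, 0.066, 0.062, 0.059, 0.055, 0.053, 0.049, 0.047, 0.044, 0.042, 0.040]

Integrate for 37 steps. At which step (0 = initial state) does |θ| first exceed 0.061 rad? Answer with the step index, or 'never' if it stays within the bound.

apply F[0]=-1.488 → step 1: x=-0.000, v=-0.028, θ=-0.010, ω=0.027
apply F[1]=-0.905 → step 2: x=-0.001, v=-0.045, θ=-0.009, ω=0.042
apply F[2]=-0.513 → step 3: x=-0.002, v=-0.055, θ=-0.008, ω=0.050
apply F[3]=-0.252 → step 4: x=-0.003, v=-0.059, θ=-0.007, ω=0.052
apply F[4]=-0.081 → step 5: x=-0.004, v=-0.060, θ=-0.006, ω=0.052
apply F[5]=+0.030 → step 6: x=-0.006, v=-0.059, θ=-0.005, ω=0.050
apply F[6]=+0.099 → step 7: x=-0.007, v=-0.056, θ=-0.004, ω=0.046
apply F[7]=+0.140 → step 8: x=-0.008, v=-0.053, θ=-0.003, ω=0.043
apply F[8]=+0.162 → step 9: x=-0.009, v=-0.050, θ=-0.002, ω=0.038
apply F[9]=+0.173 → step 10: x=-0.010, v=-0.046, θ=-0.002, ω=0.034
apply F[10]=+0.175 → step 11: x=-0.011, v=-0.042, θ=-0.001, ω=0.030
apply F[11]=+0.173 → step 12: x=-0.011, v=-0.039, θ=-0.000, ω=0.027
apply F[12]=+0.167 → step 13: x=-0.012, v=-0.036, θ=0.000, ω=0.023
apply F[13]=+0.159 → step 14: x=-0.013, v=-0.032, θ=0.000, ω=0.020
apply F[14]=+0.151 → step 15: x=-0.013, v=-0.029, θ=0.001, ω=0.017
apply F[15]=+0.143 → step 16: x=-0.014, v=-0.027, θ=0.001, ω=0.015
apply F[16]=+0.134 → step 17: x=-0.015, v=-0.024, θ=0.001, ω=0.013
apply F[17]=+0.125 → step 18: x=-0.015, v=-0.022, θ=0.002, ω=0.011
apply F[18]=+0.117 → step 19: x=-0.015, v=-0.020, θ=0.002, ω=0.009
apply F[19]=+0.110 → step 20: x=-0.016, v=-0.018, θ=0.002, ω=0.007
apply F[20]=+0.103 → step 21: x=-0.016, v=-0.016, θ=0.002, ω=0.006
apply F[21]=+0.096 → step 22: x=-0.016, v=-0.014, θ=0.002, ω=0.005
apply F[22]=+0.090 → step 23: x=-0.017, v=-0.013, θ=0.002, ω=0.004
apply F[23]=+0.084 → step 24: x=-0.017, v=-0.011, θ=0.002, ω=0.003
apply F[24]=+0.079 → step 25: x=-0.017, v=-0.010, θ=0.002, ω=0.002
apply F[25]=+0.075 → step 26: x=-0.017, v=-0.009, θ=0.003, ω=0.001
apply F[26]=+0.070 → step 27: x=-0.018, v=-0.008, θ=0.003, ω=0.000
apply F[27]=+0.066 → step 28: x=-0.018, v=-0.007, θ=0.003, ω=-0.000
apply F[28]=+0.062 → step 29: x=-0.018, v=-0.006, θ=0.003, ω=-0.001
apply F[29]=+0.059 → step 30: x=-0.018, v=-0.005, θ=0.003, ω=-0.001
apply F[30]=+0.055 → step 31: x=-0.018, v=-0.004, θ=0.002, ω=-0.001
apply F[31]=+0.053 → step 32: x=-0.018, v=-0.003, θ=0.002, ω=-0.002
apply F[32]=+0.049 → step 33: x=-0.018, v=-0.002, θ=0.002, ω=-0.002
apply F[33]=+0.047 → step 34: x=-0.018, v=-0.002, θ=0.002, ω=-0.002
apply F[34]=+0.044 → step 35: x=-0.018, v=-0.001, θ=0.002, ω=-0.002
apply F[35]=+0.042 → step 36: x=-0.018, v=-0.001, θ=0.002, ω=-0.003
apply F[36]=+0.040 → step 37: x=-0.018, v=0.000, θ=0.002, ω=-0.003
max |θ| = 0.010 ≤ 0.061 over all 38 states.

Answer: never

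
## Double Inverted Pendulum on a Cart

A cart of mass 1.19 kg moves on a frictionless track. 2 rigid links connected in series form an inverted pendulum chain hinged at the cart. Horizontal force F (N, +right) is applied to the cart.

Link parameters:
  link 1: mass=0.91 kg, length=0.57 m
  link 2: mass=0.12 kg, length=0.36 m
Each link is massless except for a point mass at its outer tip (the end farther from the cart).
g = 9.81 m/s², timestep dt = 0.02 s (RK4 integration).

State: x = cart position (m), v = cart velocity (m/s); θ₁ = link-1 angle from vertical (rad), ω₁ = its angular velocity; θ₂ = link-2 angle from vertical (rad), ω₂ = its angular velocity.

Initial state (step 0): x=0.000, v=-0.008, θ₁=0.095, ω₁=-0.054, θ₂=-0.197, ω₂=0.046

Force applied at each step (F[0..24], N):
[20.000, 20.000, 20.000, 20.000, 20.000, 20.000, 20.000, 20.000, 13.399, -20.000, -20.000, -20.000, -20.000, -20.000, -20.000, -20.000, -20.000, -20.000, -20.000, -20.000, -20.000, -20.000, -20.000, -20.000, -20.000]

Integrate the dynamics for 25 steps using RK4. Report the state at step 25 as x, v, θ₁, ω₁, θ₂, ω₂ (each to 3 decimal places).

Answer: x=0.455, v=-1.745, θ₁=-1.807, ω₁=-6.117, θ₂=-0.171, ω₂=1.280

Derivation:
apply F[0]=+20.000 → step 1: x=0.003, v=0.310, θ₁=0.089, ω₁=-0.564, θ₂=-0.198, ω₂=-0.153
apply F[1]=+20.000 → step 2: x=0.012, v=0.632, θ₁=0.072, ω₁=-1.085, θ₂=-0.203, ω₂=-0.338
apply F[2]=+20.000 → step 3: x=0.028, v=0.958, θ₁=0.045, ω₁=-1.624, θ₂=-0.211, ω₂=-0.497
apply F[3]=+20.000 → step 4: x=0.051, v=1.290, θ₁=0.007, ω₁=-2.189, θ₂=-0.223, ω₂=-0.620
apply F[4]=+20.000 → step 5: x=0.080, v=1.628, θ₁=-0.042, ω₁=-2.781, θ₂=-0.236, ω₂=-0.700
apply F[5]=+20.000 → step 6: x=0.116, v=1.967, θ₁=-0.104, ω₁=-3.398, θ₂=-0.250, ω₂=-0.733
apply F[6]=+20.000 → step 7: x=0.159, v=2.302, θ₁=-0.178, ω₁=-4.027, θ₂=-0.265, ω₂=-0.731
apply F[7]=+20.000 → step 8: x=0.208, v=2.620, θ₁=-0.265, ω₁=-4.648, θ₂=-0.279, ω₂=-0.717
apply F[8]=+13.399 → step 9: x=0.262, v=2.807, θ₁=-0.362, ω₁=-5.065, θ₂=-0.294, ω₂=-0.730
apply F[9]=-20.000 → step 10: x=0.315, v=2.484, θ₁=-0.460, ω₁=-4.685, θ₂=-0.308, ω₂=-0.716
apply F[10]=-20.000 → step 11: x=0.362, v=2.183, θ₁=-0.550, ω₁=-4.393, θ₂=-0.322, ω₂=-0.666
apply F[11]=-20.000 → step 12: x=0.403, v=1.900, θ₁=-0.636, ω₁=-4.181, θ₂=-0.335, ω₂=-0.575
apply F[12]=-20.000 → step 13: x=0.438, v=1.633, θ₁=-0.718, ω₁=-4.039, θ₂=-0.345, ω₂=-0.444
apply F[13]=-20.000 → step 14: x=0.468, v=1.376, θ₁=-0.798, ω₁=-3.961, θ₂=-0.352, ω₂=-0.276
apply F[14]=-20.000 → step 15: x=0.493, v=1.127, θ₁=-0.877, ω₁=-3.936, θ₂=-0.356, ω₂=-0.079
apply F[15]=-20.000 → step 16: x=0.513, v=0.881, θ₁=-0.956, ω₁=-3.961, θ₂=-0.355, ω₂=0.141
apply F[16]=-20.000 → step 17: x=0.528, v=0.636, θ₁=-1.036, ω₁=-4.029, θ₂=-0.350, ω₂=0.377
apply F[17]=-20.000 → step 18: x=0.538, v=0.387, θ₁=-1.117, ω₁=-4.138, θ₂=-0.340, ω₂=0.618
apply F[18]=-20.000 → step 19: x=0.544, v=0.132, θ₁=-1.201, ω₁=-4.286, θ₂=-0.325, ω₂=0.854
apply F[19]=-20.000 → step 20: x=0.544, v=-0.132, θ₁=-1.289, ω₁=-4.472, θ₂=-0.306, ω₂=1.074
apply F[20]=-20.000 → step 21: x=0.538, v=-0.410, θ₁=-1.381, ω₁=-4.698, θ₂=-0.283, ω₂=1.261
apply F[21]=-20.000 → step 22: x=0.527, v=-0.705, θ₁=-1.477, ω₁=-4.967, θ₂=-0.256, ω₂=1.399
apply F[22]=-20.000 → step 23: x=0.510, v=-1.022, θ₁=-1.580, ω₁=-5.286, θ₂=-0.227, ω₂=1.467
apply F[23]=-20.000 → step 24: x=0.486, v=-1.366, θ₁=-1.689, ω₁=-5.664, θ₂=-0.198, ω₂=1.438
apply F[24]=-20.000 → step 25: x=0.455, v=-1.745, θ₁=-1.807, ω₁=-6.117, θ₂=-0.171, ω₂=1.280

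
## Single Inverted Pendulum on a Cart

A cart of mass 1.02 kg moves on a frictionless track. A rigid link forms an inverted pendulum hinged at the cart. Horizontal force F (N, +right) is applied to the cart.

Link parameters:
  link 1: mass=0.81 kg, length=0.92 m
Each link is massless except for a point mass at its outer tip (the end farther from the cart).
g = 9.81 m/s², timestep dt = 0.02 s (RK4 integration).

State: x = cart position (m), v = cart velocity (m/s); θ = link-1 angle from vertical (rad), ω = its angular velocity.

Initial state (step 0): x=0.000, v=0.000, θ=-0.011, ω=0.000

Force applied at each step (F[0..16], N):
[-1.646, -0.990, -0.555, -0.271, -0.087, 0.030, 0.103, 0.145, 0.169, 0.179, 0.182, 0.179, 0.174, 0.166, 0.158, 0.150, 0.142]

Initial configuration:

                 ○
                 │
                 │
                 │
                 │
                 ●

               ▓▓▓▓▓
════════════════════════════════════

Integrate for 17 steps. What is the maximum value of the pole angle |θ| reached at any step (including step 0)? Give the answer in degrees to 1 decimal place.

apply F[0]=-1.646 → step 1: x=-0.000, v=-0.031, θ=-0.011, ω=0.031
apply F[1]=-0.990 → step 2: x=-0.001, v=-0.048, θ=-0.010, ω=0.048
apply F[2]=-0.555 → step 3: x=-0.002, v=-0.058, θ=-0.009, ω=0.056
apply F[3]=-0.271 → step 4: x=-0.003, v=-0.062, θ=-0.008, ω=0.059
apply F[4]=-0.087 → step 5: x=-0.005, v=-0.062, θ=-0.007, ω=0.058
apply F[5]=+0.030 → step 6: x=-0.006, v=-0.061, θ=-0.005, ω=0.055
apply F[6]=+0.103 → step 7: x=-0.007, v=-0.058, θ=-0.004, ω=0.051
apply F[7]=+0.145 → step 8: x=-0.008, v=-0.055, θ=-0.003, ω=0.046
apply F[8]=+0.169 → step 9: x=-0.009, v=-0.051, θ=-0.002, ω=0.042
apply F[9]=+0.179 → step 10: x=-0.010, v=-0.047, θ=-0.002, ω=0.037
apply F[10]=+0.182 → step 11: x=-0.011, v=-0.043, θ=-0.001, ω=0.033
apply F[11]=+0.179 → step 12: x=-0.012, v=-0.040, θ=-0.000, ω=0.029
apply F[12]=+0.174 → step 13: x=-0.013, v=-0.036, θ=0.000, ω=0.025
apply F[13]=+0.166 → step 14: x=-0.013, v=-0.033, θ=0.001, ω=0.022
apply F[14]=+0.158 → step 15: x=-0.014, v=-0.030, θ=0.001, ω=0.018
apply F[15]=+0.150 → step 16: x=-0.015, v=-0.027, θ=0.001, ω=0.016
apply F[16]=+0.142 → step 17: x=-0.015, v=-0.025, θ=0.002, ω=0.013
Max |angle| over trajectory = 0.011 rad = 0.6°.

Answer: 0.6°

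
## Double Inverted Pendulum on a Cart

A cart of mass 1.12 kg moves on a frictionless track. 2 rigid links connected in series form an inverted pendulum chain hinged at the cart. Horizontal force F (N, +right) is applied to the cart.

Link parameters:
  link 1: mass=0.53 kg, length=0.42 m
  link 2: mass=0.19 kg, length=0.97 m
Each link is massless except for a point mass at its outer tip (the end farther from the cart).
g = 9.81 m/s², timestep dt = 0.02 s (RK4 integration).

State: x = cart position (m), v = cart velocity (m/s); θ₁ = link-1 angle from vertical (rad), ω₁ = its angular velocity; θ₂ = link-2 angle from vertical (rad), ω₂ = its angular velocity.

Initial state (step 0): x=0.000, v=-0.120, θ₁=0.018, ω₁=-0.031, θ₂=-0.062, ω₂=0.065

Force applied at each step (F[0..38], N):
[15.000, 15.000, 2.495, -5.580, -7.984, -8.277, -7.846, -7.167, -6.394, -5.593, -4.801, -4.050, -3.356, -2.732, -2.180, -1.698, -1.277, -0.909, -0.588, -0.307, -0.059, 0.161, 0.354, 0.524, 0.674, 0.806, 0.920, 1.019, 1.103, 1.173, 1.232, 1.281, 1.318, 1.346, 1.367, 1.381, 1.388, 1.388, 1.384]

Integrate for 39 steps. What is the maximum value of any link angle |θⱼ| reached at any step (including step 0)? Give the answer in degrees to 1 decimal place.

Answer: 6.5°

Derivation:
apply F[0]=+15.000 → step 1: x=0.000, v=0.146, θ₁=0.011, ω₁=-0.644, θ₂=-0.061, ω₂=0.044
apply F[1]=+15.000 → step 2: x=0.006, v=0.413, θ₁=-0.008, ω₁=-1.269, θ₂=-0.060, ω₂=0.027
apply F[2]=+2.495 → step 3: x=0.015, v=0.460, θ₁=-0.034, ω₁=-1.385, θ₂=-0.060, ω₂=0.017
apply F[3]=-5.580 → step 4: x=0.023, v=0.366, θ₁=-0.060, ω₁=-1.181, θ₂=-0.060, ω₂=0.014
apply F[4]=-7.984 → step 5: x=0.029, v=0.233, θ₁=-0.081, ω₁=-0.899, θ₂=-0.059, ω₂=0.017
apply F[5]=-8.277 → step 6: x=0.032, v=0.096, θ₁=-0.096, ω₁=-0.622, θ₂=-0.059, ω₂=0.025
apply F[6]=-7.846 → step 7: x=0.033, v=-0.030, θ₁=-0.106, ω₁=-0.377, θ₂=-0.058, ω₂=0.038
apply F[7]=-7.167 → step 8: x=0.031, v=-0.144, θ₁=-0.111, ω₁=-0.168, θ₂=-0.057, ω₂=0.053
apply F[8]=-6.394 → step 9: x=0.027, v=-0.243, θ₁=-0.113, ω₁=0.005, θ₂=-0.056, ω₂=0.069
apply F[9]=-5.593 → step 10: x=0.021, v=-0.328, θ₁=-0.111, ω₁=0.144, θ₂=-0.055, ω₂=0.085
apply F[10]=-4.801 → step 11: x=0.014, v=-0.400, θ₁=-0.107, ω₁=0.252, θ₂=-0.053, ω₂=0.101
apply F[11]=-4.050 → step 12: x=0.006, v=-0.459, θ₁=-0.102, ω₁=0.334, θ₂=-0.051, ω₂=0.116
apply F[12]=-3.356 → step 13: x=-0.004, v=-0.506, θ₁=-0.094, ω₁=0.392, θ₂=-0.048, ω₂=0.129
apply F[13]=-2.732 → step 14: x=-0.015, v=-0.543, θ₁=-0.086, ω₁=0.431, θ₂=-0.045, ω₂=0.141
apply F[14]=-2.180 → step 15: x=-0.026, v=-0.572, θ₁=-0.077, ω₁=0.455, θ₂=-0.042, ω₂=0.152
apply F[15]=-1.698 → step 16: x=-0.037, v=-0.593, θ₁=-0.068, ω₁=0.466, θ₂=-0.039, ω₂=0.160
apply F[16]=-1.277 → step 17: x=-0.049, v=-0.608, θ₁=-0.059, ω₁=0.467, θ₂=-0.036, ω₂=0.167
apply F[17]=-0.909 → step 18: x=-0.062, v=-0.618, θ₁=-0.050, ω₁=0.461, θ₂=-0.033, ω₂=0.173
apply F[18]=-0.588 → step 19: x=-0.074, v=-0.622, θ₁=-0.040, ω₁=0.450, θ₂=-0.029, ω₂=0.177
apply F[19]=-0.307 → step 20: x=-0.086, v=-0.623, θ₁=-0.032, ω₁=0.434, θ₂=-0.026, ω₂=0.179
apply F[20]=-0.059 → step 21: x=-0.099, v=-0.621, θ₁=-0.023, ω₁=0.415, θ₂=-0.022, ω₂=0.180
apply F[21]=+0.161 → step 22: x=-0.111, v=-0.616, θ₁=-0.015, ω₁=0.394, θ₂=-0.018, ω₂=0.180
apply F[22]=+0.354 → step 23: x=-0.124, v=-0.608, θ₁=-0.007, ω₁=0.371, θ₂=-0.015, ω₂=0.178
apply F[23]=+0.524 → step 24: x=-0.136, v=-0.598, θ₁=-0.000, ω₁=0.347, θ₂=-0.011, ω₂=0.176
apply F[24]=+0.674 → step 25: x=-0.147, v=-0.587, θ₁=0.006, ω₁=0.323, θ₂=-0.008, ω₂=0.172
apply F[25]=+0.806 → step 26: x=-0.159, v=-0.573, θ₁=0.013, ω₁=0.299, θ₂=-0.004, ω₂=0.168
apply F[26]=+0.920 → step 27: x=-0.170, v=-0.559, θ₁=0.018, ω₁=0.275, θ₂=-0.001, ω₂=0.163
apply F[27]=+1.019 → step 28: x=-0.181, v=-0.543, θ₁=0.024, ω₁=0.251, θ₂=0.002, ω₂=0.157
apply F[28]=+1.103 → step 29: x=-0.192, v=-0.527, θ₁=0.028, ω₁=0.228, θ₂=0.005, ω₂=0.151
apply F[29]=+1.173 → step 30: x=-0.202, v=-0.510, θ₁=0.033, ω₁=0.206, θ₂=0.008, ω₂=0.145
apply F[30]=+1.232 → step 31: x=-0.212, v=-0.492, θ₁=0.037, ω₁=0.184, θ₂=0.011, ω₂=0.138
apply F[31]=+1.281 → step 32: x=-0.222, v=-0.474, θ₁=0.040, ω₁=0.163, θ₂=0.014, ω₂=0.130
apply F[32]=+1.318 → step 33: x=-0.231, v=-0.456, θ₁=0.043, ω₁=0.144, θ₂=0.016, ω₂=0.123
apply F[33]=+1.346 → step 34: x=-0.240, v=-0.438, θ₁=0.046, ω₁=0.125, θ₂=0.019, ω₂=0.116
apply F[34]=+1.367 → step 35: x=-0.249, v=-0.419, θ₁=0.048, ω₁=0.108, θ₂=0.021, ω₂=0.108
apply F[35]=+1.381 → step 36: x=-0.257, v=-0.401, θ₁=0.050, ω₁=0.092, θ₂=0.023, ω₂=0.101
apply F[36]=+1.388 → step 37: x=-0.265, v=-0.382, θ₁=0.052, ω₁=0.077, θ₂=0.025, ω₂=0.093
apply F[37]=+1.388 → step 38: x=-0.272, v=-0.364, θ₁=0.053, ω₁=0.063, θ₂=0.027, ω₂=0.086
apply F[38]=+1.384 → step 39: x=-0.280, v=-0.346, θ₁=0.054, ω₁=0.050, θ₂=0.028, ω₂=0.078
Max |angle| over trajectory = 0.113 rad = 6.5°.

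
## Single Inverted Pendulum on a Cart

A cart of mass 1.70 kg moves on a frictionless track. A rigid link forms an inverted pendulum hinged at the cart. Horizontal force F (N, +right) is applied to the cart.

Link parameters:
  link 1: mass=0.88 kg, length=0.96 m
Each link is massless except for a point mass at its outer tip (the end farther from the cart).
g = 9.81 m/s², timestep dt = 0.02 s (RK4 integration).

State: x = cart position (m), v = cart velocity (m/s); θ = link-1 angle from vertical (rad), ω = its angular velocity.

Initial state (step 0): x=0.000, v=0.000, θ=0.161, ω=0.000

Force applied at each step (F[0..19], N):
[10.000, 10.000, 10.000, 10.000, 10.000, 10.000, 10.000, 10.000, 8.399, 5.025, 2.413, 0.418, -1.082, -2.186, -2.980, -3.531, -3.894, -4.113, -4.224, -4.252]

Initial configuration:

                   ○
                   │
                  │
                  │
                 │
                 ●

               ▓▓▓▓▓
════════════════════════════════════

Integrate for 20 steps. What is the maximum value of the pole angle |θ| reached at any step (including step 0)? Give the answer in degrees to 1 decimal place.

apply F[0]=+10.000 → step 1: x=0.001, v=0.100, θ=0.160, ω=-0.070
apply F[1]=+10.000 → step 2: x=0.004, v=0.201, θ=0.158, ω=-0.141
apply F[2]=+10.000 → step 3: x=0.009, v=0.302, θ=0.155, ω=-0.213
apply F[3]=+10.000 → step 4: x=0.016, v=0.403, θ=0.150, ω=-0.286
apply F[4]=+10.000 → step 5: x=0.025, v=0.505, θ=0.143, ω=-0.362
apply F[5]=+10.000 → step 6: x=0.036, v=0.608, θ=0.135, ω=-0.439
apply F[6]=+10.000 → step 7: x=0.049, v=0.712, θ=0.126, ω=-0.520
apply F[7]=+10.000 → step 8: x=0.065, v=0.817, θ=0.114, ω=-0.604
apply F[8]=+8.399 → step 9: x=0.082, v=0.905, θ=0.102, ω=-0.673
apply F[9]=+5.025 → step 10: x=0.101, v=0.954, θ=0.088, ω=-0.706
apply F[10]=+2.413 → step 11: x=0.120, v=0.975, θ=0.074, ω=-0.711
apply F[11]=+0.418 → step 12: x=0.139, v=0.973, θ=0.060, ω=-0.695
apply F[12]=-1.082 → step 13: x=0.159, v=0.956, θ=0.046, ω=-0.666
apply F[13]=-2.186 → step 14: x=0.177, v=0.926, θ=0.033, ω=-0.627
apply F[14]=-2.980 → step 15: x=0.196, v=0.888, θ=0.021, ω=-0.583
apply F[15]=-3.531 → step 16: x=0.213, v=0.845, θ=0.010, ω=-0.535
apply F[16]=-3.894 → step 17: x=0.229, v=0.799, θ=-0.000, ω=-0.485
apply F[17]=-4.113 → step 18: x=0.245, v=0.751, θ=-0.010, ω=-0.437
apply F[18]=-4.224 → step 19: x=0.259, v=0.703, θ=-0.018, ω=-0.389
apply F[19]=-4.252 → step 20: x=0.273, v=0.655, θ=-0.025, ω=-0.344
Max |angle| over trajectory = 0.161 rad = 9.2°.

Answer: 9.2°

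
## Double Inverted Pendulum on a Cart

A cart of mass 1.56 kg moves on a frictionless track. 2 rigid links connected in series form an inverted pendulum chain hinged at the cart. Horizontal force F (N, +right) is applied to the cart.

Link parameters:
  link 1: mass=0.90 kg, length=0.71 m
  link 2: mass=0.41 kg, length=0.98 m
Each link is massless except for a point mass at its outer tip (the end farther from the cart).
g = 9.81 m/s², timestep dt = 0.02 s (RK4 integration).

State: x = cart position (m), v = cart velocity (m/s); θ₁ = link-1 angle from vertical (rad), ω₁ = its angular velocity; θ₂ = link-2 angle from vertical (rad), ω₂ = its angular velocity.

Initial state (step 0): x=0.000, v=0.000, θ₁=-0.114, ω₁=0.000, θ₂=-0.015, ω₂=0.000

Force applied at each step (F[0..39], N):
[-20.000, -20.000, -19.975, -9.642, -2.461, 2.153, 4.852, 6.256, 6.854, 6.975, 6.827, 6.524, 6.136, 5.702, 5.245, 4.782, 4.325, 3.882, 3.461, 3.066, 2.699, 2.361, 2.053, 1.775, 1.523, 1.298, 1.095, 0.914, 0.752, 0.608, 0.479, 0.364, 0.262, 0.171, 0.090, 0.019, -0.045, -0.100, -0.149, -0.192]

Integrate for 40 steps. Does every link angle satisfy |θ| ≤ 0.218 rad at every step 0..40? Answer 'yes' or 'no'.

Answer: yes

Derivation:
apply F[0]=-20.000 → step 1: x=-0.002, v=-0.236, θ₁=-0.111, ω₁=0.285, θ₂=-0.015, ω₂=0.032
apply F[1]=-20.000 → step 2: x=-0.009, v=-0.472, θ₁=-0.103, ω₁=0.574, θ₂=-0.014, ω₂=0.062
apply F[2]=-19.975 → step 3: x=-0.021, v=-0.712, θ₁=-0.088, ω₁=0.872, θ₂=-0.012, ω₂=0.088
apply F[3]=-9.642 → step 4: x=-0.037, v=-0.823, θ₁=-0.069, ω₁=0.997, θ₂=-0.010, ω₂=0.107
apply F[4]=-2.461 → step 5: x=-0.053, v=-0.845, θ₁=-0.049, ω₁=1.007, θ₂=-0.008, ω₂=0.121
apply F[5]=+2.153 → step 6: x=-0.070, v=-0.811, θ₁=-0.030, ω₁=0.945, θ₂=-0.005, ω₂=0.130
apply F[6]=+4.852 → step 7: x=-0.085, v=-0.746, θ₁=-0.012, ω₁=0.845, θ₂=-0.003, ω₂=0.134
apply F[7]=+6.256 → step 8: x=-0.100, v=-0.665, θ₁=0.004, ω₁=0.729, θ₂=-0.000, ω₂=0.135
apply F[8]=+6.854 → step 9: x=-0.112, v=-0.579, θ₁=0.017, ω₁=0.612, θ₂=0.003, ω₂=0.132
apply F[9]=+6.975 → step 10: x=-0.123, v=-0.493, θ₁=0.028, ω₁=0.500, θ₂=0.005, ω₂=0.127
apply F[10]=+6.827 → step 11: x=-0.132, v=-0.411, θ₁=0.037, ω₁=0.397, θ₂=0.008, ω₂=0.119
apply F[11]=+6.524 → step 12: x=-0.139, v=-0.334, θ₁=0.044, ω₁=0.304, θ₂=0.010, ω₂=0.110
apply F[12]=+6.136 → step 13: x=-0.145, v=-0.263, θ₁=0.049, ω₁=0.222, θ₂=0.012, ω₂=0.099
apply F[13]=+5.702 → step 14: x=-0.150, v=-0.199, θ₁=0.053, ω₁=0.150, θ₂=0.014, ω₂=0.088
apply F[14]=+5.245 → step 15: x=-0.153, v=-0.141, θ₁=0.055, ω₁=0.088, θ₂=0.015, ω₂=0.076
apply F[15]=+4.782 → step 16: x=-0.155, v=-0.089, θ₁=0.057, ω₁=0.036, θ₂=0.017, ω₂=0.064
apply F[16]=+4.325 → step 17: x=-0.157, v=-0.043, θ₁=0.057, ω₁=-0.008, θ₂=0.018, ω₂=0.053
apply F[17]=+3.882 → step 18: x=-0.157, v=-0.002, θ₁=0.056, ω₁=-0.044, θ₂=0.019, ω₂=0.041
apply F[18]=+3.461 → step 19: x=-0.157, v=0.033, θ₁=0.055, ω₁=-0.074, θ₂=0.020, ω₂=0.031
apply F[19]=+3.066 → step 20: x=-0.156, v=0.063, θ₁=0.054, ω₁=-0.097, θ₂=0.020, ω₂=0.021
apply F[20]=+2.699 → step 21: x=-0.154, v=0.089, θ₁=0.051, ω₁=-0.115, θ₂=0.021, ω₂=0.011
apply F[21]=+2.361 → step 22: x=-0.152, v=0.111, θ₁=0.049, ω₁=-0.128, θ₂=0.021, ω₂=0.003
apply F[22]=+2.053 → step 23: x=-0.150, v=0.129, θ₁=0.046, ω₁=-0.137, θ₂=0.021, ω₂=-0.005
apply F[23]=+1.775 → step 24: x=-0.147, v=0.145, θ₁=0.044, ω₁=-0.143, θ₂=0.020, ω₂=-0.013
apply F[24]=+1.523 → step 25: x=-0.144, v=0.157, θ₁=0.041, ω₁=-0.147, θ₂=0.020, ω₂=-0.019
apply F[25]=+1.298 → step 26: x=-0.141, v=0.167, θ₁=0.038, ω₁=-0.148, θ₂=0.020, ω₂=-0.024
apply F[26]=+1.095 → step 27: x=-0.138, v=0.176, θ₁=0.035, ω₁=-0.147, θ₂=0.019, ω₂=-0.029
apply F[27]=+0.914 → step 28: x=-0.134, v=0.182, θ₁=0.032, ω₁=-0.145, θ₂=0.019, ω₂=-0.034
apply F[28]=+0.752 → step 29: x=-0.130, v=0.186, θ₁=0.029, ω₁=-0.141, θ₂=0.018, ω₂=-0.037
apply F[29]=+0.608 → step 30: x=-0.127, v=0.190, θ₁=0.026, ω₁=-0.137, θ₂=0.017, ω₂=-0.040
apply F[30]=+0.479 → step 31: x=-0.123, v=0.192, θ₁=0.024, ω₁=-0.132, θ₂=0.016, ω₂=-0.043
apply F[31]=+0.364 → step 32: x=-0.119, v=0.193, θ₁=0.021, ω₁=-0.126, θ₂=0.015, ω₂=-0.044
apply F[32]=+0.262 → step 33: x=-0.115, v=0.193, θ₁=0.019, ω₁=-0.120, θ₂=0.014, ω₂=-0.046
apply F[33]=+0.171 → step 34: x=-0.111, v=0.192, θ₁=0.016, ω₁=-0.114, θ₂=0.014, ω₂=-0.047
apply F[34]=+0.090 → step 35: x=-0.107, v=0.191, θ₁=0.014, ω₁=-0.108, θ₂=0.013, ω₂=-0.047
apply F[35]=+0.019 → step 36: x=-0.104, v=0.189, θ₁=0.012, ω₁=-0.102, θ₂=0.012, ω₂=-0.048
apply F[36]=-0.045 → step 37: x=-0.100, v=0.187, θ₁=0.010, ω₁=-0.095, θ₂=0.011, ω₂=-0.047
apply F[37]=-0.100 → step 38: x=-0.096, v=0.184, θ₁=0.008, ω₁=-0.089, θ₂=0.010, ω₂=-0.047
apply F[38]=-0.149 → step 39: x=-0.092, v=0.181, θ₁=0.006, ω₁=-0.083, θ₂=0.009, ω₂=-0.046
apply F[39]=-0.192 → step 40: x=-0.089, v=0.177, θ₁=0.005, ω₁=-0.077, θ₂=0.008, ω₂=-0.046
Max |angle| over trajectory = 0.114 rad; bound = 0.218 → within bound.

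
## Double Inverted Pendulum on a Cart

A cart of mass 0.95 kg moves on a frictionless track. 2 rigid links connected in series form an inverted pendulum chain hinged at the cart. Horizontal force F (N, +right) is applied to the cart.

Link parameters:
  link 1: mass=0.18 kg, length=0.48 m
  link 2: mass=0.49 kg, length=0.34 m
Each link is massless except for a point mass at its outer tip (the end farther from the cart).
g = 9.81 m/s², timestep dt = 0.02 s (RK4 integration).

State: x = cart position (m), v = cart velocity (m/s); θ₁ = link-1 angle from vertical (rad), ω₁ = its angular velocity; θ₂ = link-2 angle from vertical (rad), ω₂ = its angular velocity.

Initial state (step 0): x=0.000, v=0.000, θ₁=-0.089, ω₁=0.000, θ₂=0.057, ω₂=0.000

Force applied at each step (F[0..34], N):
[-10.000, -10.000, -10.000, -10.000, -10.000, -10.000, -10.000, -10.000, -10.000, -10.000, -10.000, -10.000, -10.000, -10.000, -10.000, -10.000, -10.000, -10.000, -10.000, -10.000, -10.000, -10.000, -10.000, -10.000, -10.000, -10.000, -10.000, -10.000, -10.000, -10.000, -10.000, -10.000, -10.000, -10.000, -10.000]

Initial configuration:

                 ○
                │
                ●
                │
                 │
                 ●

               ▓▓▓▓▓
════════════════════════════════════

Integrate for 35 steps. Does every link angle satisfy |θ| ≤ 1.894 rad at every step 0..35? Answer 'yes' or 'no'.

apply F[0]=-10.000 → step 1: x=-0.002, v=-0.198, θ₁=-0.087, ω₁=0.211, θ₂=0.060, ω₂=0.321
apply F[1]=-10.000 → step 2: x=-0.008, v=-0.397, θ₁=-0.081, ω₁=0.425, θ₂=0.070, ω₂=0.642
apply F[2]=-10.000 → step 3: x=-0.018, v=-0.597, θ₁=-0.070, ω₁=0.646, θ₂=0.086, ω₂=0.963
apply F[3]=-10.000 → step 4: x=-0.032, v=-0.799, θ₁=-0.055, ω₁=0.880, θ₂=0.108, ω₂=1.282
apply F[4]=-10.000 → step 5: x=-0.050, v=-1.005, θ₁=-0.035, ω₁=1.132, θ₂=0.137, ω₂=1.596
apply F[5]=-10.000 → step 6: x=-0.072, v=-1.213, θ₁=-0.009, ω₁=1.408, θ₂=0.172, ω₂=1.898
apply F[6]=-10.000 → step 7: x=-0.098, v=-1.424, θ₁=0.022, ω₁=1.716, θ₂=0.213, ω₂=2.178
apply F[7]=-10.000 → step 8: x=-0.129, v=-1.637, θ₁=0.060, ω₁=2.063, θ₂=0.259, ω₂=2.423
apply F[8]=-10.000 → step 9: x=-0.164, v=-1.853, θ₁=0.105, ω₁=2.459, θ₂=0.310, ω₂=2.617
apply F[9]=-10.000 → step 10: x=-0.203, v=-2.068, θ₁=0.158, ω₁=2.909, θ₂=0.363, ω₂=2.742
apply F[10]=-10.000 → step 11: x=-0.247, v=-2.281, θ₁=0.222, ω₁=3.418, θ₂=0.419, ω₂=2.780
apply F[11]=-10.000 → step 12: x=-0.294, v=-2.486, θ₁=0.295, ω₁=3.979, θ₂=0.474, ω₂=2.723
apply F[12]=-10.000 → step 13: x=-0.346, v=-2.677, θ₁=0.381, ω₁=4.576, θ₂=0.527, ω₂=2.577
apply F[13]=-10.000 → step 14: x=-0.401, v=-2.845, θ₁=0.479, ω₁=5.170, θ₂=0.577, ω₂=2.386
apply F[14]=-10.000 → step 15: x=-0.460, v=-2.981, θ₁=0.587, ω₁=5.703, θ₂=0.623, ω₂=2.235
apply F[15]=-10.000 → step 16: x=-0.520, v=-3.080, θ₁=0.706, ω₁=6.110, θ₂=0.667, ω₂=2.242
apply F[16]=-10.000 → step 17: x=-0.583, v=-3.143, θ₁=0.831, ω₁=6.353, θ₂=0.714, ω₂=2.498
apply F[17]=-10.000 → step 18: x=-0.646, v=-3.180, θ₁=0.959, ω₁=6.436, θ₂=0.769, ω₂=3.030
apply F[18]=-10.000 → step 19: x=-0.710, v=-3.197, θ₁=1.087, ω₁=6.385, θ₂=0.837, ω₂=3.804
apply F[19]=-10.000 → step 20: x=-0.774, v=-3.198, θ₁=1.214, ω₁=6.228, θ₂=0.922, ω₂=4.767
apply F[20]=-10.000 → step 21: x=-0.837, v=-3.180, θ₁=1.336, ω₁=5.978, θ₂=1.028, ω₂=5.865
apply F[21]=-10.000 → step 22: x=-0.901, v=-3.140, θ₁=1.452, ω₁=5.652, θ₂=1.157, ω₂=7.047
apply F[22]=-10.000 → step 23: x=-0.963, v=-3.067, θ₁=1.562, ω₁=5.290, θ₂=1.310, ω₂=8.244
apply F[23]=-10.000 → step 24: x=-1.023, v=-2.951, θ₁=1.664, ω₁=4.989, θ₂=1.486, ω₂=9.330
apply F[24]=-10.000 → step 25: x=-1.080, v=-2.785, θ₁=1.763, ω₁=4.924, θ₂=1.681, ω₂=10.094
apply F[25]=-10.000 → step 26: x=-1.134, v=-2.578, θ₁=1.864, ω₁=5.295, θ₂=1.886, ω₂=10.283
apply F[26]=-10.000 → step 27: x=-1.183, v=-2.351, θ₁=1.978, ω₁=6.170, θ₂=2.088, ω₂=9.785
apply F[27]=-10.000 → step 28: x=-1.228, v=-2.116, θ₁=2.113, ω₁=7.433, θ₂=2.274, ω₂=8.705
apply F[28]=-10.000 → step 29: x=-1.268, v=-1.864, θ₁=2.277, ω₁=8.914, θ₂=2.434, ω₂=7.266
apply F[29]=-10.000 → step 30: x=-1.302, v=-1.582, θ₁=2.470, ω₁=10.408, θ₂=2.564, ω₂=5.846
apply F[30]=-10.000 → step 31: x=-1.331, v=-1.302, θ₁=2.690, ω₁=11.420, θ₂=2.673, ω₂=5.284
apply F[31]=-10.000 → step 32: x=-1.356, v=-1.160, θ₁=2.918, ω₁=11.152, θ₂=2.789, ω₂=6.551
apply F[32]=-10.000 → step 33: x=-1.379, v=-1.250, θ₁=3.127, ω₁=9.598, θ₂=2.944, ω₂=9.113
apply F[33]=-10.000 → step 34: x=-1.407, v=-1.528, θ₁=3.299, ω₁=7.550, θ₂=3.152, ω₂=11.563
apply F[34]=-10.000 → step 35: x=-1.441, v=-1.935, θ₁=3.431, ω₁=5.829, θ₂=3.399, ω₂=12.845
Max |angle| over trajectory = 3.431 rad; bound = 1.894 → exceeded.

Answer: no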